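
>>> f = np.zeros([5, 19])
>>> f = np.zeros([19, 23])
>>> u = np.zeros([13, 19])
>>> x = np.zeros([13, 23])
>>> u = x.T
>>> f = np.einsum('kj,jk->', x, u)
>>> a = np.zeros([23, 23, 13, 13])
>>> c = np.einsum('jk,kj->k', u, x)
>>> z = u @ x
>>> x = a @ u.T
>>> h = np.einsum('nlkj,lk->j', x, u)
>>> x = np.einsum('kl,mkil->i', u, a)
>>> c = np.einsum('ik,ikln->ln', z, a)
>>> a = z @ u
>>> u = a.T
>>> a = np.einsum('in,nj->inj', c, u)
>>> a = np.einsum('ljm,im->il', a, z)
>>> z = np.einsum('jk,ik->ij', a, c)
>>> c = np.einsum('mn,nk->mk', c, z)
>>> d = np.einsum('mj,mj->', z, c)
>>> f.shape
()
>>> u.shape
(13, 23)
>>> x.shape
(13,)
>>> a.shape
(23, 13)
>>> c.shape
(13, 23)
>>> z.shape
(13, 23)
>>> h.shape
(23,)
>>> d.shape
()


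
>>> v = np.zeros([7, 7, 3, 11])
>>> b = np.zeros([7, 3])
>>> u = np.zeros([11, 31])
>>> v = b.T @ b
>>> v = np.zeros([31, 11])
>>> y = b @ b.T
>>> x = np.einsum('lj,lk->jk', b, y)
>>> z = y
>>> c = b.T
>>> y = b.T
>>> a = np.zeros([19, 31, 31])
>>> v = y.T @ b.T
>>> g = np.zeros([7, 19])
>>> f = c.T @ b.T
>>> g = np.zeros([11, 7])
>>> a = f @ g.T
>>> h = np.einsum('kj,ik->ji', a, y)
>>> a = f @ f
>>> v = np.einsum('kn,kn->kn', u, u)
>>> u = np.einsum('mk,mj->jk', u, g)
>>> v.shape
(11, 31)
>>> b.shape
(7, 3)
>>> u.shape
(7, 31)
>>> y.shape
(3, 7)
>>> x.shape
(3, 7)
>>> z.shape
(7, 7)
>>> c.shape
(3, 7)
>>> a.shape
(7, 7)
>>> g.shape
(11, 7)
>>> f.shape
(7, 7)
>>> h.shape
(11, 3)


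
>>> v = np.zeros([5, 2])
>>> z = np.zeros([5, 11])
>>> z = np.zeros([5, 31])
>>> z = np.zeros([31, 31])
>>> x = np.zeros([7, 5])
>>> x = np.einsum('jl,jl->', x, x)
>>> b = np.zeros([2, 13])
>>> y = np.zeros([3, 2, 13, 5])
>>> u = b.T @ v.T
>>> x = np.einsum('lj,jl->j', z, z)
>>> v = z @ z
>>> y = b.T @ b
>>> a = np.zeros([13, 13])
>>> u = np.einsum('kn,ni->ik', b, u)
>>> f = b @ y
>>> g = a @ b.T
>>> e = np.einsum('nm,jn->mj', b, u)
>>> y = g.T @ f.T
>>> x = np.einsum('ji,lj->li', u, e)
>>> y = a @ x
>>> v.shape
(31, 31)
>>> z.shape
(31, 31)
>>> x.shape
(13, 2)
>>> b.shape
(2, 13)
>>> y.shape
(13, 2)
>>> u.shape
(5, 2)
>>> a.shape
(13, 13)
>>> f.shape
(2, 13)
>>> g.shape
(13, 2)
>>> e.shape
(13, 5)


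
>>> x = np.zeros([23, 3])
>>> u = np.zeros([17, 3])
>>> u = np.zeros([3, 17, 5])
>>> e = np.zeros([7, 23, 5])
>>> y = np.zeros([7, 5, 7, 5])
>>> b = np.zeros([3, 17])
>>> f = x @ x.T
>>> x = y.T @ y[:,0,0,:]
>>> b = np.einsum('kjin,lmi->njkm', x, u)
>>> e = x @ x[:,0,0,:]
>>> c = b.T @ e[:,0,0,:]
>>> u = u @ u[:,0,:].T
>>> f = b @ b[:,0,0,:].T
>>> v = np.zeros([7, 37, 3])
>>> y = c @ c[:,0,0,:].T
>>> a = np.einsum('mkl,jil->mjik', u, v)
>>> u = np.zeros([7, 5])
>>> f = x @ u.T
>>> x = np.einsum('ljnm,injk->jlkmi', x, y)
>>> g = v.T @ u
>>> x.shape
(7, 5, 17, 5, 17)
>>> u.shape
(7, 5)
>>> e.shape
(5, 7, 5, 5)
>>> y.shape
(17, 5, 7, 17)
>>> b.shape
(5, 7, 5, 17)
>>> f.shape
(5, 7, 5, 7)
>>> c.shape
(17, 5, 7, 5)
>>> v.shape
(7, 37, 3)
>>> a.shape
(3, 7, 37, 17)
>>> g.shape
(3, 37, 5)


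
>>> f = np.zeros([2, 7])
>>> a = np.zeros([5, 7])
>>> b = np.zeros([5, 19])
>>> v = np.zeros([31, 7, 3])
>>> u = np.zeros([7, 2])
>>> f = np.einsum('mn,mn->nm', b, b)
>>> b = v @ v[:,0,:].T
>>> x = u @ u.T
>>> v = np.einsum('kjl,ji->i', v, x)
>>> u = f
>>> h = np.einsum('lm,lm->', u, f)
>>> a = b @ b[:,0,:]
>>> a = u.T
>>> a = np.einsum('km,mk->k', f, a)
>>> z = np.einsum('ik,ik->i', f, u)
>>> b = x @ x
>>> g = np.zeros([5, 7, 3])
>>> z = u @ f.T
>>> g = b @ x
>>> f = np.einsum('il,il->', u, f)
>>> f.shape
()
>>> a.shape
(19,)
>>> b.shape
(7, 7)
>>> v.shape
(7,)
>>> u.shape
(19, 5)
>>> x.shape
(7, 7)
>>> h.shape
()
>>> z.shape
(19, 19)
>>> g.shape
(7, 7)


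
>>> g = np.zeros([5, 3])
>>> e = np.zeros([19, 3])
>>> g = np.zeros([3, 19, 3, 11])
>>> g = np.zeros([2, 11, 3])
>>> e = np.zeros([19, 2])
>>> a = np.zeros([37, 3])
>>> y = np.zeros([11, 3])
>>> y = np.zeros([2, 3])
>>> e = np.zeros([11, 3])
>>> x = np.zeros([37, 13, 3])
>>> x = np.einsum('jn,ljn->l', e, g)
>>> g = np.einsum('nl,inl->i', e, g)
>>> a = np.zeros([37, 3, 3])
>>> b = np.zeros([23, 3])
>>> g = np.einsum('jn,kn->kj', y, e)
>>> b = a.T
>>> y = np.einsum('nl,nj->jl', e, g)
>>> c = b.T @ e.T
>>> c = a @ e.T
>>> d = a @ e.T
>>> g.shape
(11, 2)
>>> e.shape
(11, 3)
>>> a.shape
(37, 3, 3)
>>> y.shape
(2, 3)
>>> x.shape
(2,)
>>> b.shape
(3, 3, 37)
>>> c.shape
(37, 3, 11)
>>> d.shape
(37, 3, 11)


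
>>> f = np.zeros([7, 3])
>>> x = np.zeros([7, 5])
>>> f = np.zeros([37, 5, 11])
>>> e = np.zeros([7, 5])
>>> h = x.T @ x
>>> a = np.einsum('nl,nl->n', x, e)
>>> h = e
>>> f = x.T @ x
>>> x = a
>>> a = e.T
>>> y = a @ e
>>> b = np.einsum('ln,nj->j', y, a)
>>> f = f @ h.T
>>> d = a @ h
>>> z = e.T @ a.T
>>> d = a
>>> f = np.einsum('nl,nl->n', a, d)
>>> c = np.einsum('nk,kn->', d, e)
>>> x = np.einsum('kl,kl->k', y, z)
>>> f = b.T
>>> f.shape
(7,)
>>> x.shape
(5,)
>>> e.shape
(7, 5)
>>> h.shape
(7, 5)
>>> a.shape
(5, 7)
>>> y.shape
(5, 5)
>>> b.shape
(7,)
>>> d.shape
(5, 7)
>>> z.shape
(5, 5)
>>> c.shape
()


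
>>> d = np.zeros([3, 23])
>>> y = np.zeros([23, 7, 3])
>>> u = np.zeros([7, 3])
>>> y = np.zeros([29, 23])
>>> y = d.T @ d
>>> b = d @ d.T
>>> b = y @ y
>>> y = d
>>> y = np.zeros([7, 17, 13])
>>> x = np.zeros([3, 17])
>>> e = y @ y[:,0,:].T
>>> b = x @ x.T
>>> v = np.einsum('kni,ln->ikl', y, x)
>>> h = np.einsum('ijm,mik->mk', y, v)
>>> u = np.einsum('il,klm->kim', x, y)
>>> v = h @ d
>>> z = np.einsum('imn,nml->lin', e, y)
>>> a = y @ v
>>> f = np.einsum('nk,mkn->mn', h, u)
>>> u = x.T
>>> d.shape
(3, 23)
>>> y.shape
(7, 17, 13)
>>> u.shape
(17, 3)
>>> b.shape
(3, 3)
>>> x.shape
(3, 17)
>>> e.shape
(7, 17, 7)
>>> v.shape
(13, 23)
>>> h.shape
(13, 3)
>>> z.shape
(13, 7, 7)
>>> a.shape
(7, 17, 23)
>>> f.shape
(7, 13)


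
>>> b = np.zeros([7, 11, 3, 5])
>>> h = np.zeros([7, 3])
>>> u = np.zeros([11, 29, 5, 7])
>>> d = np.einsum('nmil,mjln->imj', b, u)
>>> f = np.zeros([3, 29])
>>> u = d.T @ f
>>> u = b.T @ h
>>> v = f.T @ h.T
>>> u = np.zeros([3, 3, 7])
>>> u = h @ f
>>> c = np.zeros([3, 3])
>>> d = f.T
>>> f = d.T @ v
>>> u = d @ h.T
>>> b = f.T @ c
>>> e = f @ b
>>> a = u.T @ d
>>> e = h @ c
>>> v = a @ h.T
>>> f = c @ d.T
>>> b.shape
(7, 3)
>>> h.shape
(7, 3)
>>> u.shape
(29, 7)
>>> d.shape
(29, 3)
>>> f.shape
(3, 29)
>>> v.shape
(7, 7)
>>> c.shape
(3, 3)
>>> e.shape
(7, 3)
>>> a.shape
(7, 3)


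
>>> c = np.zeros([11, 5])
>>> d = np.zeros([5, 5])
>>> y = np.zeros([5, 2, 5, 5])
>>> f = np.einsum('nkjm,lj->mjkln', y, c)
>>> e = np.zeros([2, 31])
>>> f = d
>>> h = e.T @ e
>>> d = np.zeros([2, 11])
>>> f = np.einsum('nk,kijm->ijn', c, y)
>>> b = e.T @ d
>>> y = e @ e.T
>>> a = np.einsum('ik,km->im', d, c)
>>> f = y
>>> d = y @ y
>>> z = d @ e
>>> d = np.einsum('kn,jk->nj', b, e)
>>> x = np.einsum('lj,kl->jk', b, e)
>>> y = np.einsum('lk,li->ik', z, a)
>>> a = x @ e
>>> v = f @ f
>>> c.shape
(11, 5)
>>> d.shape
(11, 2)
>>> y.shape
(5, 31)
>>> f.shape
(2, 2)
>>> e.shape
(2, 31)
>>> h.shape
(31, 31)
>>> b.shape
(31, 11)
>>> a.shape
(11, 31)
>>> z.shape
(2, 31)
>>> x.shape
(11, 2)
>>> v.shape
(2, 2)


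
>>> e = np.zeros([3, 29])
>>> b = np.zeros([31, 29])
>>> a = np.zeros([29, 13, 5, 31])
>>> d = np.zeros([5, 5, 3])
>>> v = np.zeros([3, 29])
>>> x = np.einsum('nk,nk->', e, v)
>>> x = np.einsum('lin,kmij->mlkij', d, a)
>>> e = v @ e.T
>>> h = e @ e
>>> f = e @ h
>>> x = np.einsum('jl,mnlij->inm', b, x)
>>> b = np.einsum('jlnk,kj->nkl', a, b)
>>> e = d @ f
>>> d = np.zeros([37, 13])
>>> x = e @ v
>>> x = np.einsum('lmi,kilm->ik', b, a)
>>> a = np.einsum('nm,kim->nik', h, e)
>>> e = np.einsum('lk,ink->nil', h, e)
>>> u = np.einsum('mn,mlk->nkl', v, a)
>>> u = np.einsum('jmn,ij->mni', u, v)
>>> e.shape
(5, 5, 3)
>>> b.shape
(5, 31, 13)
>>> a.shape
(3, 5, 5)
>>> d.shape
(37, 13)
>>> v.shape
(3, 29)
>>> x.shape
(13, 29)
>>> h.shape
(3, 3)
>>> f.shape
(3, 3)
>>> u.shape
(5, 5, 3)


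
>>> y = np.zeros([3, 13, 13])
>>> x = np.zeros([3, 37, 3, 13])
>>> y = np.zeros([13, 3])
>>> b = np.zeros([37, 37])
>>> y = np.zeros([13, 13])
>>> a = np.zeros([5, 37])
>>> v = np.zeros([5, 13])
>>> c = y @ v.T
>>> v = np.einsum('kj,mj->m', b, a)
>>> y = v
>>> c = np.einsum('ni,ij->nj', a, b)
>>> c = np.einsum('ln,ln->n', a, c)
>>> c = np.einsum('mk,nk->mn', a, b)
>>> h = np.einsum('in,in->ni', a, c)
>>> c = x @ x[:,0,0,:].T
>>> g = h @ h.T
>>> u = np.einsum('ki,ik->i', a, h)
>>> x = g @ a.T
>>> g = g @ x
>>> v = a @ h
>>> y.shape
(5,)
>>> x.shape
(37, 5)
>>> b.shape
(37, 37)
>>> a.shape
(5, 37)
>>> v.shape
(5, 5)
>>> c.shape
(3, 37, 3, 3)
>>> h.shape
(37, 5)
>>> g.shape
(37, 5)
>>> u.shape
(37,)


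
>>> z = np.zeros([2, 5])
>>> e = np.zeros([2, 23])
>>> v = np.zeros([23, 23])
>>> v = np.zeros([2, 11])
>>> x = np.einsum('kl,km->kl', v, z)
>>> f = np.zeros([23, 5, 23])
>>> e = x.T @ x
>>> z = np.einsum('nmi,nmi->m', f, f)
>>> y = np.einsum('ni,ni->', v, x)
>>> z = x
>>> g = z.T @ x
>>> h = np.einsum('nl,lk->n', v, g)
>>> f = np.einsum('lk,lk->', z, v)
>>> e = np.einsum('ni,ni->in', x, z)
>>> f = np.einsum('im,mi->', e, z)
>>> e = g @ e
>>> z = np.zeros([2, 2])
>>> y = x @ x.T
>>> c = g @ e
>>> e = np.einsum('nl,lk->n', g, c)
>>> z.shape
(2, 2)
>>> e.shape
(11,)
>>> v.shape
(2, 11)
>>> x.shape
(2, 11)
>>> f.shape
()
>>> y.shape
(2, 2)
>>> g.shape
(11, 11)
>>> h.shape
(2,)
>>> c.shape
(11, 2)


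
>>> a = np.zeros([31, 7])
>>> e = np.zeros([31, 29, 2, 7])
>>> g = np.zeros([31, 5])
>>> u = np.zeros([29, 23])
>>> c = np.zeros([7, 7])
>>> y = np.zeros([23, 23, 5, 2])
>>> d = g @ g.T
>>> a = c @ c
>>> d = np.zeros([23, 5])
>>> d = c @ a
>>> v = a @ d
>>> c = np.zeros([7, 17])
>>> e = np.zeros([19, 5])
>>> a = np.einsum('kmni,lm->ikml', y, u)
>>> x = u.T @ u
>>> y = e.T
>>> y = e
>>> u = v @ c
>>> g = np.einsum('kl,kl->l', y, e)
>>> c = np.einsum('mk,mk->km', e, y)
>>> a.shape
(2, 23, 23, 29)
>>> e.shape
(19, 5)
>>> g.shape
(5,)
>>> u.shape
(7, 17)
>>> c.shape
(5, 19)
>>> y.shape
(19, 5)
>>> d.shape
(7, 7)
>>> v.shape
(7, 7)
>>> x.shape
(23, 23)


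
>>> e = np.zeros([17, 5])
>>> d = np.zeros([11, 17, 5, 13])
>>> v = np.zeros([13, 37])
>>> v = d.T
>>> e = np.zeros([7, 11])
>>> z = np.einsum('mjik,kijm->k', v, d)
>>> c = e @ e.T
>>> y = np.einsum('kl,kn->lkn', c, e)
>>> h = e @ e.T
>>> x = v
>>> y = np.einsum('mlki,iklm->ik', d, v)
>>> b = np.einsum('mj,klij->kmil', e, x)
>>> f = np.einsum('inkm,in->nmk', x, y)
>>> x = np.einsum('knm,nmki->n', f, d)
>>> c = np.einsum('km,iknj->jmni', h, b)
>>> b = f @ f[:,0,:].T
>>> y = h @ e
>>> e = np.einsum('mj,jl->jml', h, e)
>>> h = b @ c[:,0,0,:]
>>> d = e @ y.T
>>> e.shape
(7, 7, 11)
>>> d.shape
(7, 7, 7)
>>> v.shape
(13, 5, 17, 11)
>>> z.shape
(11,)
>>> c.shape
(5, 7, 17, 13)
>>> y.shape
(7, 11)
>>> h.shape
(5, 11, 13)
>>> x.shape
(11,)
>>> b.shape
(5, 11, 5)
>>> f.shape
(5, 11, 17)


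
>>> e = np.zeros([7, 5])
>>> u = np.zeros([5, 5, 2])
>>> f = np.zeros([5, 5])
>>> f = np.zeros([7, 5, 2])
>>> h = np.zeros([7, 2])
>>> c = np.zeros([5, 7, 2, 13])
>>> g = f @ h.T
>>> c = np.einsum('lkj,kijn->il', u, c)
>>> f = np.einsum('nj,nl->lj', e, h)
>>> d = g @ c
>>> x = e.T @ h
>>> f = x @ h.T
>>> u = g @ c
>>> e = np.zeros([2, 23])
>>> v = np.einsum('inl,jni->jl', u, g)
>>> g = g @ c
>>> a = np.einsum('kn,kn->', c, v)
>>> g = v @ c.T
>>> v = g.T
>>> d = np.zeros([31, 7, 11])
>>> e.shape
(2, 23)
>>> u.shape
(7, 5, 5)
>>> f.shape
(5, 7)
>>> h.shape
(7, 2)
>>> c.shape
(7, 5)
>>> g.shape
(7, 7)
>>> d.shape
(31, 7, 11)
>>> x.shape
(5, 2)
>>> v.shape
(7, 7)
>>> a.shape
()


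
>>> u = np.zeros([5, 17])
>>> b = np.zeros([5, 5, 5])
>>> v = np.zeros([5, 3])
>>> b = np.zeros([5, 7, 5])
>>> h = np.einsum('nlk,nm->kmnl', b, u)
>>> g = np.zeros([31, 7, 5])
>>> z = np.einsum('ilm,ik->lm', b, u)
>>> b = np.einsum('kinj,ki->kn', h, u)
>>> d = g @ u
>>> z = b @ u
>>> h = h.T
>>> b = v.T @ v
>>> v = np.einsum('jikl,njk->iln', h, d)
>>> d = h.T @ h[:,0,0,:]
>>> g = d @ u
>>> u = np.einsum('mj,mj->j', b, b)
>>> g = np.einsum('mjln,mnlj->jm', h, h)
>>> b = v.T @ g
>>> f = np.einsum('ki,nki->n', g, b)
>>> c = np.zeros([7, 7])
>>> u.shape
(3,)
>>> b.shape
(31, 5, 7)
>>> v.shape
(5, 5, 31)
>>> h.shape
(7, 5, 17, 5)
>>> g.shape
(5, 7)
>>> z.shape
(5, 17)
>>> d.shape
(5, 17, 5, 5)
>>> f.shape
(31,)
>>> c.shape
(7, 7)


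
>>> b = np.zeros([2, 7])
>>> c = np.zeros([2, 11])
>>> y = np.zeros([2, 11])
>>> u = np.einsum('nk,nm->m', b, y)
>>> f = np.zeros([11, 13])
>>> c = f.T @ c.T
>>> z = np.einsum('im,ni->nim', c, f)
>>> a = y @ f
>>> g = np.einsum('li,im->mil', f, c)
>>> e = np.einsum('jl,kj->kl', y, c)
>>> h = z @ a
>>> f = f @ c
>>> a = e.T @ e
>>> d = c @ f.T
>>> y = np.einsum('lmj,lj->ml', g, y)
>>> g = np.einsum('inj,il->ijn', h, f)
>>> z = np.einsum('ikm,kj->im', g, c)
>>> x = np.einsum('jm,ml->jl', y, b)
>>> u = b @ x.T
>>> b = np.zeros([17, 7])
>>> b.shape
(17, 7)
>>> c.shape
(13, 2)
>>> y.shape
(13, 2)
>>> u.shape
(2, 13)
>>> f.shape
(11, 2)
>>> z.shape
(11, 13)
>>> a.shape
(11, 11)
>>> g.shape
(11, 13, 13)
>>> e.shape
(13, 11)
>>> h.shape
(11, 13, 13)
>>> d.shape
(13, 11)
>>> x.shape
(13, 7)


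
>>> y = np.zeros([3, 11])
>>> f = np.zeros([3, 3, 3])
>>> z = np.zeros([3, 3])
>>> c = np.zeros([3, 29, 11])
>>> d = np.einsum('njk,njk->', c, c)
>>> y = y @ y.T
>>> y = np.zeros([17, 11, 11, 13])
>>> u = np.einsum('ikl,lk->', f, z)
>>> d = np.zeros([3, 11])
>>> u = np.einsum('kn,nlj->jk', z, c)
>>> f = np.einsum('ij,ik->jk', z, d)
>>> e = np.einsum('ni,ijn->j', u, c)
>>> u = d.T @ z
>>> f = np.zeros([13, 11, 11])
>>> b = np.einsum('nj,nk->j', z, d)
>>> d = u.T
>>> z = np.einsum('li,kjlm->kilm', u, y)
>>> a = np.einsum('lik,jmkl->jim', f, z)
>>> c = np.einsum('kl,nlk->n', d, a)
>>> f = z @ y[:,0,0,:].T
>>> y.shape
(17, 11, 11, 13)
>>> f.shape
(17, 3, 11, 17)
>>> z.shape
(17, 3, 11, 13)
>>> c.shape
(17,)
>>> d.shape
(3, 11)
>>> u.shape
(11, 3)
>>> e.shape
(29,)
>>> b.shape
(3,)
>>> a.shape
(17, 11, 3)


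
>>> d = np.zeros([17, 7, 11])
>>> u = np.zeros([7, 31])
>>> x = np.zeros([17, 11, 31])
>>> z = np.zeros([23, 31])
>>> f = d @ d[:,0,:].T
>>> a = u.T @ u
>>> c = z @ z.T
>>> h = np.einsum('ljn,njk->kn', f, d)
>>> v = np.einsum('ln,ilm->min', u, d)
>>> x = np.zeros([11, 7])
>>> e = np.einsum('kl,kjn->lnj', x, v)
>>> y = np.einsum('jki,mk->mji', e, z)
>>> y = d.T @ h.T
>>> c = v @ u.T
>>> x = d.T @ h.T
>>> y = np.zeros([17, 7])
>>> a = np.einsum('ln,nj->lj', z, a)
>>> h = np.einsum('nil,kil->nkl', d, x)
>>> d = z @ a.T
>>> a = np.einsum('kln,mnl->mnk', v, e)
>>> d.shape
(23, 23)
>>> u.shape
(7, 31)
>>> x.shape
(11, 7, 11)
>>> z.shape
(23, 31)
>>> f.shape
(17, 7, 17)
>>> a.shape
(7, 31, 11)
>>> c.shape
(11, 17, 7)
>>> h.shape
(17, 11, 11)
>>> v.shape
(11, 17, 31)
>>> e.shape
(7, 31, 17)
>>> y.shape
(17, 7)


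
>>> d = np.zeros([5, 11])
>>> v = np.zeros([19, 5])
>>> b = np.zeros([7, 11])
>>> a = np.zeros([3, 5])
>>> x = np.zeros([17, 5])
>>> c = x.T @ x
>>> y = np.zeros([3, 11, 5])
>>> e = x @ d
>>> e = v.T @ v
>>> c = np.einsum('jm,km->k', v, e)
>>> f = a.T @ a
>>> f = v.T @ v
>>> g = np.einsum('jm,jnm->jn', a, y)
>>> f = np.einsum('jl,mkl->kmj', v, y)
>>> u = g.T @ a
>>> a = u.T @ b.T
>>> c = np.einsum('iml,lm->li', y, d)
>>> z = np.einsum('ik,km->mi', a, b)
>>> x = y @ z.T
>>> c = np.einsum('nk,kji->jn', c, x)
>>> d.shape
(5, 11)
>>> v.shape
(19, 5)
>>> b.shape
(7, 11)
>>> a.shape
(5, 7)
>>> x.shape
(3, 11, 11)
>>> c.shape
(11, 5)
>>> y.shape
(3, 11, 5)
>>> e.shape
(5, 5)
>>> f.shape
(11, 3, 19)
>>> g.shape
(3, 11)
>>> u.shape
(11, 5)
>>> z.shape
(11, 5)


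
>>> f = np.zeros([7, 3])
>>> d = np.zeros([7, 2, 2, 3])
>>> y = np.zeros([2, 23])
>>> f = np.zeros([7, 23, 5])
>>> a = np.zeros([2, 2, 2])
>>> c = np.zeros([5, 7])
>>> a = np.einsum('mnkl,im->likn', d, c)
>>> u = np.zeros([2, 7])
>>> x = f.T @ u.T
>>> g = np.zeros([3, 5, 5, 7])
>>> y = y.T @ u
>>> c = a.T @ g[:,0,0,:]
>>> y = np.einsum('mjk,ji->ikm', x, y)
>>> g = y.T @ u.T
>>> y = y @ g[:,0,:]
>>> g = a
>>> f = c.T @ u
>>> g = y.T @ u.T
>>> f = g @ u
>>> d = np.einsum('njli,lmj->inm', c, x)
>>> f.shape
(2, 2, 7)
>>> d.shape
(7, 2, 23)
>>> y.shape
(7, 2, 2)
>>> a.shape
(3, 5, 2, 2)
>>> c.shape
(2, 2, 5, 7)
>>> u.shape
(2, 7)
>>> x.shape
(5, 23, 2)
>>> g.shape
(2, 2, 2)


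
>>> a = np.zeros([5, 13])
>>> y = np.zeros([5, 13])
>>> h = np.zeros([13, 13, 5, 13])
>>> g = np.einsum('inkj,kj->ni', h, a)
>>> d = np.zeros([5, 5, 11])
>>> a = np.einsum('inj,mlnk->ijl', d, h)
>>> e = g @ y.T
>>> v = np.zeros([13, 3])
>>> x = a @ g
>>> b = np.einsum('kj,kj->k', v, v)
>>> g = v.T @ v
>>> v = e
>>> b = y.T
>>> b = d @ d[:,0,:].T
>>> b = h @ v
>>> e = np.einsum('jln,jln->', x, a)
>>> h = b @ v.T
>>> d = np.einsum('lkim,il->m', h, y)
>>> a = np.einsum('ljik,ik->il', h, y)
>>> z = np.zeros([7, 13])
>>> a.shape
(5, 13)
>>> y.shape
(5, 13)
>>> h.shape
(13, 13, 5, 13)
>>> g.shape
(3, 3)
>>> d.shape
(13,)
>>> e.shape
()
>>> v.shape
(13, 5)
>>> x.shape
(5, 11, 13)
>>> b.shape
(13, 13, 5, 5)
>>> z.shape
(7, 13)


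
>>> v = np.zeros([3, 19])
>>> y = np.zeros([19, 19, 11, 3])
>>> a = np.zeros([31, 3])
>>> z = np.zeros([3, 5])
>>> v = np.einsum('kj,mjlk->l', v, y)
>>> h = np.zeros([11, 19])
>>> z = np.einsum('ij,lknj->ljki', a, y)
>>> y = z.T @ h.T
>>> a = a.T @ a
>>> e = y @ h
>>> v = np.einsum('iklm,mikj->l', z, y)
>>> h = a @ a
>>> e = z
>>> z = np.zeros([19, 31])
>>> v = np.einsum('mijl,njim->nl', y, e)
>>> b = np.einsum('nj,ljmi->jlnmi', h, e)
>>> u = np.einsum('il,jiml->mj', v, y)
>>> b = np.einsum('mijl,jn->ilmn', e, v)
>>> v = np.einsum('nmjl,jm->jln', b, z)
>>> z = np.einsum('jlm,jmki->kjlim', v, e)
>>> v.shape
(19, 11, 3)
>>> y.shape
(31, 19, 3, 11)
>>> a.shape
(3, 3)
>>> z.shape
(19, 19, 11, 31, 3)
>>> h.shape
(3, 3)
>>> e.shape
(19, 3, 19, 31)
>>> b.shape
(3, 31, 19, 11)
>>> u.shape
(3, 31)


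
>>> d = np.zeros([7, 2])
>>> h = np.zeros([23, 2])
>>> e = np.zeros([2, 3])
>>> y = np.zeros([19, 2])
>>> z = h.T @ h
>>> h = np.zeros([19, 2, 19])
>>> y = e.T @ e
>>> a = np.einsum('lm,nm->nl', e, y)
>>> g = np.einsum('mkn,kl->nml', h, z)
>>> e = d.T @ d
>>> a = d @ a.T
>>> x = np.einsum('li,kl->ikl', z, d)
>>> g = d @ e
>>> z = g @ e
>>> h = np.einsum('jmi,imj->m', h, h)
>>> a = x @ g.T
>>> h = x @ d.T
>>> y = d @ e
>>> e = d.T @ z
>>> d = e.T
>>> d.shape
(2, 2)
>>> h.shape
(2, 7, 7)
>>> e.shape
(2, 2)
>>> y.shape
(7, 2)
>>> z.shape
(7, 2)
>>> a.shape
(2, 7, 7)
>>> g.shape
(7, 2)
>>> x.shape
(2, 7, 2)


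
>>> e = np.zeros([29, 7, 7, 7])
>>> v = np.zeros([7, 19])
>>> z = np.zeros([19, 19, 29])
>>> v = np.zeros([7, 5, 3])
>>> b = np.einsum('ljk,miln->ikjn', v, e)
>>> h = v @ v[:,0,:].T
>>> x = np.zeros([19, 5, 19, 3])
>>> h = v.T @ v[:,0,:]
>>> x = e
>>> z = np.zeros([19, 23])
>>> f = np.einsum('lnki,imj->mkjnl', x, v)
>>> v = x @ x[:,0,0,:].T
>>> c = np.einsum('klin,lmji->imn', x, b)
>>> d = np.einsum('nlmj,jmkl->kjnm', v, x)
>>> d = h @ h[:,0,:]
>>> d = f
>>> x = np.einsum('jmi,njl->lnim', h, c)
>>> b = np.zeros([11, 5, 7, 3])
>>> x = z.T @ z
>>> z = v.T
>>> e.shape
(29, 7, 7, 7)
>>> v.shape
(29, 7, 7, 29)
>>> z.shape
(29, 7, 7, 29)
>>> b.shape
(11, 5, 7, 3)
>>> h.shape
(3, 5, 3)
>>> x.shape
(23, 23)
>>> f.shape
(5, 7, 3, 7, 29)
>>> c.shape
(7, 3, 7)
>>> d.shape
(5, 7, 3, 7, 29)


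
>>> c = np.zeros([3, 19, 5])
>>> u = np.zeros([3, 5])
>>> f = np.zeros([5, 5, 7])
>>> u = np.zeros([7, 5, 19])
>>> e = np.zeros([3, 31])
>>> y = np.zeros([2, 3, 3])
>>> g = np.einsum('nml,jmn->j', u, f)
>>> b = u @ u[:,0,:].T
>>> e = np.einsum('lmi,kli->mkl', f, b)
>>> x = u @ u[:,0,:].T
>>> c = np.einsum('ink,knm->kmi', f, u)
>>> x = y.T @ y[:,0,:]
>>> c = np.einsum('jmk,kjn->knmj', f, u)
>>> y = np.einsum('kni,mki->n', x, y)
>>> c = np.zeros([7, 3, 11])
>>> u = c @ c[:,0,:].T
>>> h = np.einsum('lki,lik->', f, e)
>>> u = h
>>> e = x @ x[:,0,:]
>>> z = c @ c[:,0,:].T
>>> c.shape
(7, 3, 11)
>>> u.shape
()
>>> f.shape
(5, 5, 7)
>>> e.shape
(3, 3, 3)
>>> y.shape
(3,)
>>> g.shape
(5,)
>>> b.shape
(7, 5, 7)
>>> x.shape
(3, 3, 3)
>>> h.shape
()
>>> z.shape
(7, 3, 7)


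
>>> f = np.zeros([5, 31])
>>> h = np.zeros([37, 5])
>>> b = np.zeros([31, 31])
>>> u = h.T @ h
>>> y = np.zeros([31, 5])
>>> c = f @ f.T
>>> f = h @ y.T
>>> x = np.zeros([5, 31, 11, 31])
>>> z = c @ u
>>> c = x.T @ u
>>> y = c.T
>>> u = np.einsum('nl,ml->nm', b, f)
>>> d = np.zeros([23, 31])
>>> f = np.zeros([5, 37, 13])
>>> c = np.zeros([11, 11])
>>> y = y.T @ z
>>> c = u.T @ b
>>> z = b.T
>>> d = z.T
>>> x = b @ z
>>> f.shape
(5, 37, 13)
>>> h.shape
(37, 5)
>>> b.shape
(31, 31)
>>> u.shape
(31, 37)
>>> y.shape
(31, 11, 31, 5)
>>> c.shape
(37, 31)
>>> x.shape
(31, 31)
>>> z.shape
(31, 31)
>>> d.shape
(31, 31)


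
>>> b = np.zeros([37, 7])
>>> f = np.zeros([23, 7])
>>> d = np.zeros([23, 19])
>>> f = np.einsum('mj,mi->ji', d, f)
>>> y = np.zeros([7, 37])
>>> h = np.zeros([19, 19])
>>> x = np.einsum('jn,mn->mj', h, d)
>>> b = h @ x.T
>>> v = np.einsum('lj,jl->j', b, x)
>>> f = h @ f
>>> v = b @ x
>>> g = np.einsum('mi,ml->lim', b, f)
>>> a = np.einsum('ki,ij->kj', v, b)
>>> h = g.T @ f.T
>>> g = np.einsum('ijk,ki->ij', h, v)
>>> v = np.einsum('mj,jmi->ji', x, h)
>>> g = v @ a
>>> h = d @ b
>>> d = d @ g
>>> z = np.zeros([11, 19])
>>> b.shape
(19, 23)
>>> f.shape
(19, 7)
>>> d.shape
(23, 23)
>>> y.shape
(7, 37)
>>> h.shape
(23, 23)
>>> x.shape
(23, 19)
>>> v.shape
(19, 19)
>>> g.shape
(19, 23)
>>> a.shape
(19, 23)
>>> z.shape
(11, 19)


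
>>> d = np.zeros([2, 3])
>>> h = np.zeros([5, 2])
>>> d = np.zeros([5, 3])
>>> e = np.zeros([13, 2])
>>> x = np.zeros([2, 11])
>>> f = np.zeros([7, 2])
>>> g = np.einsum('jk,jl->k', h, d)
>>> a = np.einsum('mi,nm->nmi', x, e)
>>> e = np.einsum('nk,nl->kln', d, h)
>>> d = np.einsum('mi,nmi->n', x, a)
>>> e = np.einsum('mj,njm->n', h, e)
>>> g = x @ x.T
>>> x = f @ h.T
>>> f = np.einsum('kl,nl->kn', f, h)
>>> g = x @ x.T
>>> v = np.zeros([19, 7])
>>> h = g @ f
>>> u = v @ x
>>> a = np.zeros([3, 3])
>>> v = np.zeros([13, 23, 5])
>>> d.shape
(13,)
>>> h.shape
(7, 5)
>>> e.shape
(3,)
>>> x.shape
(7, 5)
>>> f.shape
(7, 5)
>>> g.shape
(7, 7)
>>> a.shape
(3, 3)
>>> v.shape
(13, 23, 5)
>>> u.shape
(19, 5)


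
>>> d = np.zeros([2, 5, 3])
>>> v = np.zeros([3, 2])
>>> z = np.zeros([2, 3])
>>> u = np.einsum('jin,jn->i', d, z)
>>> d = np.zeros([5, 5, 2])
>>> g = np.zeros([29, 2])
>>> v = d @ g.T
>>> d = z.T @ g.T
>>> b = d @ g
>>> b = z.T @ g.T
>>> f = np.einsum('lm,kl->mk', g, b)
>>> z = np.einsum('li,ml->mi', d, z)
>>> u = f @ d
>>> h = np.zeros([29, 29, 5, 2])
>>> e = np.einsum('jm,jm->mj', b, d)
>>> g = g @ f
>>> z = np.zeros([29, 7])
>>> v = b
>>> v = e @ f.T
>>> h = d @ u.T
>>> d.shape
(3, 29)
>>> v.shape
(29, 2)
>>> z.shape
(29, 7)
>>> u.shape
(2, 29)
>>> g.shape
(29, 3)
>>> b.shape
(3, 29)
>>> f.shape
(2, 3)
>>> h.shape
(3, 2)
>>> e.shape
(29, 3)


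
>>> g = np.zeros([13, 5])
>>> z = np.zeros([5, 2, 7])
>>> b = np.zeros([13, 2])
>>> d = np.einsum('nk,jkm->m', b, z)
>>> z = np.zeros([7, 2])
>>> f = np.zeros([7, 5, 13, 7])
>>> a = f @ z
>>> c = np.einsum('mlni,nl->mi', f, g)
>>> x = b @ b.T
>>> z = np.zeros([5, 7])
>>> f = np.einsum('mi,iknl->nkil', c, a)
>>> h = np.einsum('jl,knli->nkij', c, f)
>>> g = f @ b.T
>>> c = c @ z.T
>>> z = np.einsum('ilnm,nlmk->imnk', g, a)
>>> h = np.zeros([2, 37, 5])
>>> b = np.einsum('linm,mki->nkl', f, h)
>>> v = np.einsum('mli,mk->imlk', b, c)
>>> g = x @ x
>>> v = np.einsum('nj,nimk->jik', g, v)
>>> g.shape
(13, 13)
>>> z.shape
(13, 13, 7, 2)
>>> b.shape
(7, 37, 13)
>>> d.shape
(7,)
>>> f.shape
(13, 5, 7, 2)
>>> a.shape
(7, 5, 13, 2)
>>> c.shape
(7, 5)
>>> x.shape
(13, 13)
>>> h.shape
(2, 37, 5)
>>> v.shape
(13, 7, 5)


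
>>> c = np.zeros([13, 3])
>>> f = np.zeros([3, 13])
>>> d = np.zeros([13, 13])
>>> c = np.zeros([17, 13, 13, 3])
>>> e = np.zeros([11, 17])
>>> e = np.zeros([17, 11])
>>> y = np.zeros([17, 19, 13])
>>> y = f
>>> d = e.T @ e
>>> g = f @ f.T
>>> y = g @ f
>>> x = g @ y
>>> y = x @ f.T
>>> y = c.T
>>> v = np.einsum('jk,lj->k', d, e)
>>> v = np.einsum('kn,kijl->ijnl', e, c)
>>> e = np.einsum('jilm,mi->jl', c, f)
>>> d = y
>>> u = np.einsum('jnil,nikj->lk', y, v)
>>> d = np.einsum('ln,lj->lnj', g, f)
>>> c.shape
(17, 13, 13, 3)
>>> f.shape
(3, 13)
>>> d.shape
(3, 3, 13)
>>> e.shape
(17, 13)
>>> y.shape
(3, 13, 13, 17)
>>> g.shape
(3, 3)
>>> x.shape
(3, 13)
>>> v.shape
(13, 13, 11, 3)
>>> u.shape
(17, 11)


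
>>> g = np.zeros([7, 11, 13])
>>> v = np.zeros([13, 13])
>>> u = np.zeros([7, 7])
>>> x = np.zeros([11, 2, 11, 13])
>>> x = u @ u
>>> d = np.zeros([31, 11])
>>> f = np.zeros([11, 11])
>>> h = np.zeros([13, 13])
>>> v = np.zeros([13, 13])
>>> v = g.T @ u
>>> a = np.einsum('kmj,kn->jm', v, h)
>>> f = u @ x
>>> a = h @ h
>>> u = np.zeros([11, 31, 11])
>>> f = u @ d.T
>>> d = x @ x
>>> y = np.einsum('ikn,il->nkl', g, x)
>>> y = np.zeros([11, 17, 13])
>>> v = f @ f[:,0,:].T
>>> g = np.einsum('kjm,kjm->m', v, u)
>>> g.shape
(11,)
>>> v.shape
(11, 31, 11)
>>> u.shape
(11, 31, 11)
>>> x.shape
(7, 7)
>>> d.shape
(7, 7)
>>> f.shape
(11, 31, 31)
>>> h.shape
(13, 13)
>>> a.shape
(13, 13)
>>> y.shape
(11, 17, 13)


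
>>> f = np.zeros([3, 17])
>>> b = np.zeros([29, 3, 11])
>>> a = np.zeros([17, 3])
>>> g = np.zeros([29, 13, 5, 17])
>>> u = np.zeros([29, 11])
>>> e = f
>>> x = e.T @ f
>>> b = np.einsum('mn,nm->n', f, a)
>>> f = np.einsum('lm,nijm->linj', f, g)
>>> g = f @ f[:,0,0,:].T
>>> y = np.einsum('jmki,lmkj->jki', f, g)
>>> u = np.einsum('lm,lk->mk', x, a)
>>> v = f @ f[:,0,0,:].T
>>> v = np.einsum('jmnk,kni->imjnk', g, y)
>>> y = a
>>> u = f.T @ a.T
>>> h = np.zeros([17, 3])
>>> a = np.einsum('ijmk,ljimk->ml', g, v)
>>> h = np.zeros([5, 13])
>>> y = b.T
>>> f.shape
(3, 13, 29, 5)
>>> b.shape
(17,)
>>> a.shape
(29, 5)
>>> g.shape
(3, 13, 29, 3)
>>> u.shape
(5, 29, 13, 17)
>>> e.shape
(3, 17)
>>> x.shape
(17, 17)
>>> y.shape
(17,)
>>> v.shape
(5, 13, 3, 29, 3)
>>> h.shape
(5, 13)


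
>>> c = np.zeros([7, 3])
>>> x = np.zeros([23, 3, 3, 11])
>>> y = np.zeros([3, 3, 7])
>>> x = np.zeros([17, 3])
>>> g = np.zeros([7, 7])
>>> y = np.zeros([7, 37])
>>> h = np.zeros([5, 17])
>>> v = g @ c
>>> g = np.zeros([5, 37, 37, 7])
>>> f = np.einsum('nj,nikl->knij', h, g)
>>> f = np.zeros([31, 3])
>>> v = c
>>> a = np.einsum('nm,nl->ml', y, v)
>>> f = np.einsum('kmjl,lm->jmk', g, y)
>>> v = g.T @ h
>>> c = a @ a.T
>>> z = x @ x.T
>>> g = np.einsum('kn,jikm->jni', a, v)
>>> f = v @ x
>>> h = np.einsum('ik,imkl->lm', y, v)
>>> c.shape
(37, 37)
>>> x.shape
(17, 3)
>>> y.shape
(7, 37)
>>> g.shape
(7, 3, 37)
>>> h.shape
(17, 37)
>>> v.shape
(7, 37, 37, 17)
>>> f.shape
(7, 37, 37, 3)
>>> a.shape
(37, 3)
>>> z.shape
(17, 17)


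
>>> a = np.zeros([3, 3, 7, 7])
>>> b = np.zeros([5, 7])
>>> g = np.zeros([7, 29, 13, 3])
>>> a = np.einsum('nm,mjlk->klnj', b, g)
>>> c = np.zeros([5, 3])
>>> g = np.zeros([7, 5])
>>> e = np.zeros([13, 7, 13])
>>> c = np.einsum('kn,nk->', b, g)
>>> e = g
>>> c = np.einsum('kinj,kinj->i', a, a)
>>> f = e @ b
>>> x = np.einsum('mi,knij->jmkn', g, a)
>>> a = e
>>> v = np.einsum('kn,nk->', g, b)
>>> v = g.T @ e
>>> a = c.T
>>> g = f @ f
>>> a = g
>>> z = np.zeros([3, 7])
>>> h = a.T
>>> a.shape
(7, 7)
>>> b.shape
(5, 7)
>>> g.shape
(7, 7)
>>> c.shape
(13,)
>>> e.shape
(7, 5)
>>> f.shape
(7, 7)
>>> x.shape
(29, 7, 3, 13)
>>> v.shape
(5, 5)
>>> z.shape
(3, 7)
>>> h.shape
(7, 7)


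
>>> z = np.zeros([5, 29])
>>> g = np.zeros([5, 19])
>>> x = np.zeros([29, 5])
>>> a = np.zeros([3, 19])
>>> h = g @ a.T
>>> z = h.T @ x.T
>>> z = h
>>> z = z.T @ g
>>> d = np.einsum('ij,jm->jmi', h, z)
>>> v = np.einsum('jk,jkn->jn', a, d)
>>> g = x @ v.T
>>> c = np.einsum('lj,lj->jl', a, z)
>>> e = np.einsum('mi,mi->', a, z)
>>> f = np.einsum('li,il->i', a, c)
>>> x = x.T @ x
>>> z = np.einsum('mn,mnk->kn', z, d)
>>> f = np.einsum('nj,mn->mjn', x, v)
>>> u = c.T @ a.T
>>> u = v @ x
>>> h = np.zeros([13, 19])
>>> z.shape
(5, 19)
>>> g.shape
(29, 3)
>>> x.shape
(5, 5)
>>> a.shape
(3, 19)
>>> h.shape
(13, 19)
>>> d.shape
(3, 19, 5)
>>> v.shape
(3, 5)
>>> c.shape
(19, 3)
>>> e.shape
()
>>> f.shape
(3, 5, 5)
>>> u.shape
(3, 5)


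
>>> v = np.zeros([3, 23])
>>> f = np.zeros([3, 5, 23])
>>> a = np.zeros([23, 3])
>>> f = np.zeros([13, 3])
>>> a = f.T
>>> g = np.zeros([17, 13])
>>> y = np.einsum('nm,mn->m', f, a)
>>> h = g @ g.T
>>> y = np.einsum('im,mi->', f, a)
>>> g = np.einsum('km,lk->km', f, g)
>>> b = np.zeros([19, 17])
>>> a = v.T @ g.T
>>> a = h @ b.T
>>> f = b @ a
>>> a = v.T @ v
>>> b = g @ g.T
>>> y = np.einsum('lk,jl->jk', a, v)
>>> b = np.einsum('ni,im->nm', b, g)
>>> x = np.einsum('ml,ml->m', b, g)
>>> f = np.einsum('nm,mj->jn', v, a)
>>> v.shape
(3, 23)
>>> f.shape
(23, 3)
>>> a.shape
(23, 23)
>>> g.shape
(13, 3)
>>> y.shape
(3, 23)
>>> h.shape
(17, 17)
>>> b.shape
(13, 3)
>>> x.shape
(13,)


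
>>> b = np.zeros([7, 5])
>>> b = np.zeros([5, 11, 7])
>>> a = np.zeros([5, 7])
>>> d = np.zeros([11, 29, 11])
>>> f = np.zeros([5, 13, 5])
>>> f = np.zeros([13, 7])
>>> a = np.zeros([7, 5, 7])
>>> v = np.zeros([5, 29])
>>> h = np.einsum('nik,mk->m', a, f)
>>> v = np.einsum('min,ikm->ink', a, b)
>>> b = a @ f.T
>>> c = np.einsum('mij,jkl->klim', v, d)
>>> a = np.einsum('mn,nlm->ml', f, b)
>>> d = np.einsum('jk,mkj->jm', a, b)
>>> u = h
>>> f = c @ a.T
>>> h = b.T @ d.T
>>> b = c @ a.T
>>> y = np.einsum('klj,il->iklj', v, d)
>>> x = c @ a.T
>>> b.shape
(29, 11, 7, 13)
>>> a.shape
(13, 5)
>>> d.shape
(13, 7)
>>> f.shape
(29, 11, 7, 13)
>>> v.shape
(5, 7, 11)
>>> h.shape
(13, 5, 13)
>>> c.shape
(29, 11, 7, 5)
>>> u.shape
(13,)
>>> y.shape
(13, 5, 7, 11)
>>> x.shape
(29, 11, 7, 13)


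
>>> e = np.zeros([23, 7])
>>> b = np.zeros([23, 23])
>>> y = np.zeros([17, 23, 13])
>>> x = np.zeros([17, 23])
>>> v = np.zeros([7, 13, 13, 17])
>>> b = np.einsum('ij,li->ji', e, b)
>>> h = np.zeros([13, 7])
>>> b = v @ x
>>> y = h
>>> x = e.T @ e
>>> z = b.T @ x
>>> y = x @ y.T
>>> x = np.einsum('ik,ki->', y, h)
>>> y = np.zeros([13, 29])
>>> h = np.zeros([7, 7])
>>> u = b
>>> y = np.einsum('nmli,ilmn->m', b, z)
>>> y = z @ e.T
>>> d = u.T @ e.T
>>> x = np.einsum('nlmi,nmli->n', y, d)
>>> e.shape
(23, 7)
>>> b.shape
(7, 13, 13, 23)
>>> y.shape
(23, 13, 13, 23)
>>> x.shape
(23,)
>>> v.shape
(7, 13, 13, 17)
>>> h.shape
(7, 7)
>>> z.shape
(23, 13, 13, 7)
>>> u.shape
(7, 13, 13, 23)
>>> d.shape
(23, 13, 13, 23)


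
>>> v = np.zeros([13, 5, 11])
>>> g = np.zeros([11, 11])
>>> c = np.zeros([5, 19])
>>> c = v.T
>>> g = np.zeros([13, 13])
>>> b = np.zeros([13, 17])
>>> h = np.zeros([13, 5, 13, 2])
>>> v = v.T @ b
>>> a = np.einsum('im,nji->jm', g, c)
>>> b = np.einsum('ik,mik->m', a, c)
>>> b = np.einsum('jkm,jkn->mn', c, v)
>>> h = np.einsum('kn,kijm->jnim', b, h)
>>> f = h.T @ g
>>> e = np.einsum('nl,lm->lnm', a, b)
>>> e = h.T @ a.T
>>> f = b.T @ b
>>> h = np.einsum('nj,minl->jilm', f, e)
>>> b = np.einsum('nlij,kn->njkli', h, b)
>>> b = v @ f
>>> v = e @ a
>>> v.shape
(2, 5, 17, 13)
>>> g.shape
(13, 13)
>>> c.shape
(11, 5, 13)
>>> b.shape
(11, 5, 17)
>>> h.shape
(17, 5, 5, 2)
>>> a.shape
(5, 13)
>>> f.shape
(17, 17)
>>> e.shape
(2, 5, 17, 5)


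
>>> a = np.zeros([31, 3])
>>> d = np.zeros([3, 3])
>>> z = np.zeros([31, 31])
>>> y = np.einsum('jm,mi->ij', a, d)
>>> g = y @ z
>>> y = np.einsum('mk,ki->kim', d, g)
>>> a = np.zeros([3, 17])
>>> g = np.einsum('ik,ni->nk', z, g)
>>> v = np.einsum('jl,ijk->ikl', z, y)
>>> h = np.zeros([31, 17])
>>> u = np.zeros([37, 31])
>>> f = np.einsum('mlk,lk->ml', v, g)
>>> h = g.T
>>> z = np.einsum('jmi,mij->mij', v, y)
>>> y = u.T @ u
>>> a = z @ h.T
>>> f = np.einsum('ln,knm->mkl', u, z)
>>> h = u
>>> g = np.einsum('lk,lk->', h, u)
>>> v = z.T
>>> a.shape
(3, 31, 31)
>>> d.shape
(3, 3)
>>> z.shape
(3, 31, 3)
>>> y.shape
(31, 31)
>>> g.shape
()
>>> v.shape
(3, 31, 3)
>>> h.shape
(37, 31)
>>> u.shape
(37, 31)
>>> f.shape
(3, 3, 37)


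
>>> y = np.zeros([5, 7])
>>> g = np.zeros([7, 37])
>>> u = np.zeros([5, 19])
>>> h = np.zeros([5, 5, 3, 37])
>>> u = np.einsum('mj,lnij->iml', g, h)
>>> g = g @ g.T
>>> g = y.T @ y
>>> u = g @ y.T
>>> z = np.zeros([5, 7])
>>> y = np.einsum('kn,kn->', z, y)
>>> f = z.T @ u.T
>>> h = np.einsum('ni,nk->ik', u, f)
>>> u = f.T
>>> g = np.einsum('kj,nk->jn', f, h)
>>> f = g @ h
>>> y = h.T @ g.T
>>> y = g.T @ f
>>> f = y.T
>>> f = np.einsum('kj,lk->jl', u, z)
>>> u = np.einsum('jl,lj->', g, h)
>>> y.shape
(5, 7)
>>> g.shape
(7, 5)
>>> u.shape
()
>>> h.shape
(5, 7)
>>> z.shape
(5, 7)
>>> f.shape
(7, 5)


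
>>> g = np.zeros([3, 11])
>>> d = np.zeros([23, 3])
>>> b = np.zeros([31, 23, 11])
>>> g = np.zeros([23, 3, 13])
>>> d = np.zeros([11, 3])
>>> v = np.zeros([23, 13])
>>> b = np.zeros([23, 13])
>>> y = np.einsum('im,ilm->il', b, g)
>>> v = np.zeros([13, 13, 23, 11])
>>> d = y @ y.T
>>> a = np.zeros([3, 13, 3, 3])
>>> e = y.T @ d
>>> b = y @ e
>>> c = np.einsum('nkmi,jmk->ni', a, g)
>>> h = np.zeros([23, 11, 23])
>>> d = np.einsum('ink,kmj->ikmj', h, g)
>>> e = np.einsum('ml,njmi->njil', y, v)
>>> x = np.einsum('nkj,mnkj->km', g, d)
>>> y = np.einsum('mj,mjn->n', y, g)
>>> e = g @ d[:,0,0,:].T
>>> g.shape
(23, 3, 13)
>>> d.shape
(23, 23, 3, 13)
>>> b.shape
(23, 23)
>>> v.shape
(13, 13, 23, 11)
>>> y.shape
(13,)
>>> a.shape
(3, 13, 3, 3)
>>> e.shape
(23, 3, 23)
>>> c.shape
(3, 3)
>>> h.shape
(23, 11, 23)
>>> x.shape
(3, 23)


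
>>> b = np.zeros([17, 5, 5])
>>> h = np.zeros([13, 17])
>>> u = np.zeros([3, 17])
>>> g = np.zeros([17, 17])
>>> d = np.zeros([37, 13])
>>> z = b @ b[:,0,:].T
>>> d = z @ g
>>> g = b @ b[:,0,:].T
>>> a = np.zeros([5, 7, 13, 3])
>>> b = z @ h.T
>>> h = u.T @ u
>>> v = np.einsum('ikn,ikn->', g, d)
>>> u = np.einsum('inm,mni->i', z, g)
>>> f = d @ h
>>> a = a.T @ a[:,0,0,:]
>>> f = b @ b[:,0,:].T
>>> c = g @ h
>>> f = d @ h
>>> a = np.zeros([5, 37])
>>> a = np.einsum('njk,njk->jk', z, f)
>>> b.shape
(17, 5, 13)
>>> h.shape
(17, 17)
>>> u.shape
(17,)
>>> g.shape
(17, 5, 17)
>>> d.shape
(17, 5, 17)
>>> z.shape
(17, 5, 17)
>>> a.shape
(5, 17)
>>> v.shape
()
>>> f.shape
(17, 5, 17)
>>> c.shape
(17, 5, 17)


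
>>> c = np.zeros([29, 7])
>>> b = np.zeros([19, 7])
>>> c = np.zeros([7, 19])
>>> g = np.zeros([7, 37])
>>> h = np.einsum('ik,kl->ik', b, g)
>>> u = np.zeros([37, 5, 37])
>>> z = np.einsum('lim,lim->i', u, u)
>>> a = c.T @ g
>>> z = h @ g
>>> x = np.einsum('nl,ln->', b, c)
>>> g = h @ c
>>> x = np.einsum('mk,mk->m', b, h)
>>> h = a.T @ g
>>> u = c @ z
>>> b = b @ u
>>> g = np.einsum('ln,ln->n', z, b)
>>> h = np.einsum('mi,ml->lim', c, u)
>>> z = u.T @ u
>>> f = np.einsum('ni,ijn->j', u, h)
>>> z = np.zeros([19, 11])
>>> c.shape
(7, 19)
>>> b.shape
(19, 37)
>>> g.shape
(37,)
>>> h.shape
(37, 19, 7)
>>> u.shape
(7, 37)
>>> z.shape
(19, 11)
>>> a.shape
(19, 37)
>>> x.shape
(19,)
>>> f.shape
(19,)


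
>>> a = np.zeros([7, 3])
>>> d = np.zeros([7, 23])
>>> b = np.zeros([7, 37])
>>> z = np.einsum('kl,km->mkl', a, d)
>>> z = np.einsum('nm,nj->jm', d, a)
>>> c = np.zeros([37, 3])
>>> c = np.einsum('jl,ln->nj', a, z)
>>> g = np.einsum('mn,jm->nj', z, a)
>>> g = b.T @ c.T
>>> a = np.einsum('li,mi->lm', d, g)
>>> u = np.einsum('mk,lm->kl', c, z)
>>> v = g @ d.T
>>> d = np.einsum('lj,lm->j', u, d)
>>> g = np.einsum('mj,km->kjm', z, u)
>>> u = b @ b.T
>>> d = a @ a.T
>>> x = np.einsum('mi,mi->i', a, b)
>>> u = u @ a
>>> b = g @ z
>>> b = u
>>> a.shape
(7, 37)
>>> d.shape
(7, 7)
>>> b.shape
(7, 37)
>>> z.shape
(3, 23)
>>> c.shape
(23, 7)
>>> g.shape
(7, 23, 3)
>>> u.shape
(7, 37)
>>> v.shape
(37, 7)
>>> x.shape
(37,)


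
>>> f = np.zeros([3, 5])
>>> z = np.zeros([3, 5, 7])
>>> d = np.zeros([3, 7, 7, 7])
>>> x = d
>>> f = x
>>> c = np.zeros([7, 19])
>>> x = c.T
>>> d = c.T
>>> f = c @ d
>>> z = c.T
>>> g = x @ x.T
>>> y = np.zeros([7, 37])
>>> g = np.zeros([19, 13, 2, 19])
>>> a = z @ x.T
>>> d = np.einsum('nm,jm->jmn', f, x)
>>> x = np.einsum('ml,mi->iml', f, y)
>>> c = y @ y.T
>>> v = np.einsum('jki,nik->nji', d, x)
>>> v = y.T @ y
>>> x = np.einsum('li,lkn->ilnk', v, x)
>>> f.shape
(7, 7)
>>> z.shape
(19, 7)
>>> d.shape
(19, 7, 7)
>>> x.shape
(37, 37, 7, 7)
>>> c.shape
(7, 7)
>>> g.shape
(19, 13, 2, 19)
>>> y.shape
(7, 37)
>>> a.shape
(19, 19)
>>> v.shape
(37, 37)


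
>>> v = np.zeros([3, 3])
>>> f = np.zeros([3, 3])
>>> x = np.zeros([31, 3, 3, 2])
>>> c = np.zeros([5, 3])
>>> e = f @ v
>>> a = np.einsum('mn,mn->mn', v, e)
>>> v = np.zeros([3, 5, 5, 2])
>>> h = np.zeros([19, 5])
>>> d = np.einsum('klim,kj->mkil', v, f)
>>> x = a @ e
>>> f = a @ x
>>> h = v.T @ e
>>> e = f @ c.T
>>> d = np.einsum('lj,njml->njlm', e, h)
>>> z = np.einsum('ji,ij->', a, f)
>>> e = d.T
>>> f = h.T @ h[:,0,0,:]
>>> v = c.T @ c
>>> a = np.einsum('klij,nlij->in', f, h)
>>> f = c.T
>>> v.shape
(3, 3)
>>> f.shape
(3, 5)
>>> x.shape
(3, 3)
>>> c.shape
(5, 3)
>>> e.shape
(5, 3, 5, 2)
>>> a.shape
(5, 2)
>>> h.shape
(2, 5, 5, 3)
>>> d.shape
(2, 5, 3, 5)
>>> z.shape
()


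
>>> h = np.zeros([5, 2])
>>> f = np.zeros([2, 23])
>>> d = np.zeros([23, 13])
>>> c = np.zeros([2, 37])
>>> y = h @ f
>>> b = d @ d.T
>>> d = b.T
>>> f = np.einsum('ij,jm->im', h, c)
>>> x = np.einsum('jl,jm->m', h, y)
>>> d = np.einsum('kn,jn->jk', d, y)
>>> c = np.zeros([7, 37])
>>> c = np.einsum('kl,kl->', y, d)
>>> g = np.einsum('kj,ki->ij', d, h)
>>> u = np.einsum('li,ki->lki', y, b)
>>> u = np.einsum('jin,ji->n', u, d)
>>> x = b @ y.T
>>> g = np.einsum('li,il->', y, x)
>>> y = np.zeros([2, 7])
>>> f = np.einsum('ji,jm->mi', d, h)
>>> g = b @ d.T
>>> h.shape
(5, 2)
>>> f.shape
(2, 23)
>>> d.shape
(5, 23)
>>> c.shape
()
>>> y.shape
(2, 7)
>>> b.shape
(23, 23)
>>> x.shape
(23, 5)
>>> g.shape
(23, 5)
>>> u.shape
(23,)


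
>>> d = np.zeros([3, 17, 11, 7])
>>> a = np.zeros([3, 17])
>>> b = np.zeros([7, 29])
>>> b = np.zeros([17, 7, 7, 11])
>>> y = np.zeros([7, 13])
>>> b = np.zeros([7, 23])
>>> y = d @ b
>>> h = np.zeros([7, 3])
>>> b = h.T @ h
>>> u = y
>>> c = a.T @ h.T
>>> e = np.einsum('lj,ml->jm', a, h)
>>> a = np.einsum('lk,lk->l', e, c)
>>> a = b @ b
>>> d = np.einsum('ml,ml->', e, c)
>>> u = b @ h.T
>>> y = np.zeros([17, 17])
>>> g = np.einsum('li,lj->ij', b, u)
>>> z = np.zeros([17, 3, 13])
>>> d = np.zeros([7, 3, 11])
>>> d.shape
(7, 3, 11)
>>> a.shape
(3, 3)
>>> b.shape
(3, 3)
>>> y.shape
(17, 17)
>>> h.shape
(7, 3)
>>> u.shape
(3, 7)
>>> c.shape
(17, 7)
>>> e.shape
(17, 7)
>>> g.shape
(3, 7)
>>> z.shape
(17, 3, 13)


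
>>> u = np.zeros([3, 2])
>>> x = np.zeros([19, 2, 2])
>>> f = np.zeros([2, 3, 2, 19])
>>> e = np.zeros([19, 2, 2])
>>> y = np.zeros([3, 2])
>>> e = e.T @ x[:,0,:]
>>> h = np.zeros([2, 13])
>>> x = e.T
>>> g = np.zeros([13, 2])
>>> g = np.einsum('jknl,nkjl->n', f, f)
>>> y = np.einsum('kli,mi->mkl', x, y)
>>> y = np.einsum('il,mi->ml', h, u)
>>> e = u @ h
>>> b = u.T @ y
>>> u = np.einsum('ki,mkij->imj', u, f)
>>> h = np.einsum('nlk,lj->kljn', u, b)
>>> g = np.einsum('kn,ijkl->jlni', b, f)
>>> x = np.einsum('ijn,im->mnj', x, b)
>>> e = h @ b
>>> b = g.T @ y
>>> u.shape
(2, 2, 19)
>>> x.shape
(13, 2, 2)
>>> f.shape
(2, 3, 2, 19)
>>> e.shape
(19, 2, 13, 13)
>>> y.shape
(3, 13)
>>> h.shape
(19, 2, 13, 2)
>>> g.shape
(3, 19, 13, 2)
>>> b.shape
(2, 13, 19, 13)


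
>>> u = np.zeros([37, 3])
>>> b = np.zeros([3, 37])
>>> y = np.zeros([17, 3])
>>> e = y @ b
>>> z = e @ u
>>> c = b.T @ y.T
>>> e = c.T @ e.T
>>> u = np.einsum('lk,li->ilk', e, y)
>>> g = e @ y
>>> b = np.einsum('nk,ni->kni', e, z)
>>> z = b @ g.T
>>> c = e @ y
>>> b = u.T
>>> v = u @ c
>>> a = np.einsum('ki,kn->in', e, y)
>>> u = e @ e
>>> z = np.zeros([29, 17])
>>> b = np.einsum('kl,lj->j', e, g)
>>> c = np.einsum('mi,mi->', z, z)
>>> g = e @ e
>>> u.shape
(17, 17)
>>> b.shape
(3,)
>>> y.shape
(17, 3)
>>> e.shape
(17, 17)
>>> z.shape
(29, 17)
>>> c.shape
()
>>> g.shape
(17, 17)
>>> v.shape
(3, 17, 3)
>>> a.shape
(17, 3)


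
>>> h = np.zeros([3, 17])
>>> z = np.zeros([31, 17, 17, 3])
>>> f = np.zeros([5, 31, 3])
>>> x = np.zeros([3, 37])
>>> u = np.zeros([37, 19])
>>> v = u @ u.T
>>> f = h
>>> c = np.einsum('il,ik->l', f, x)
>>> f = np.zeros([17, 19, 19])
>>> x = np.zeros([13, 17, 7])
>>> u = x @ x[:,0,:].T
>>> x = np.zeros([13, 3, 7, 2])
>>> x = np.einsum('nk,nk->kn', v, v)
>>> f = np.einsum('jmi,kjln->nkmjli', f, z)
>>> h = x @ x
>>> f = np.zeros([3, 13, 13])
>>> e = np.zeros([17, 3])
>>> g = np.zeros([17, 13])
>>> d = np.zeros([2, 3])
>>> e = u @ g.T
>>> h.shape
(37, 37)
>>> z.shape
(31, 17, 17, 3)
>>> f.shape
(3, 13, 13)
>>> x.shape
(37, 37)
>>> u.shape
(13, 17, 13)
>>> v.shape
(37, 37)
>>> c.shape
(17,)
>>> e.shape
(13, 17, 17)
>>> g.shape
(17, 13)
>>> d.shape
(2, 3)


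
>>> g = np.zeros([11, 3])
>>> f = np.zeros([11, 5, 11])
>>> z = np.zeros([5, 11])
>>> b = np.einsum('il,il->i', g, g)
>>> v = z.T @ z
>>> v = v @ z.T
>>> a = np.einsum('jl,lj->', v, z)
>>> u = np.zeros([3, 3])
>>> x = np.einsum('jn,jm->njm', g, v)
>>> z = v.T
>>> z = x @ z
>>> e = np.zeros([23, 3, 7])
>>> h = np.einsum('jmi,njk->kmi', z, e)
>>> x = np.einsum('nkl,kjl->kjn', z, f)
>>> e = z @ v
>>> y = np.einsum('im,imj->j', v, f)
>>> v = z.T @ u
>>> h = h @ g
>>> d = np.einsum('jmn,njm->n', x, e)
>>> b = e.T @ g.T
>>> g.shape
(11, 3)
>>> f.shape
(11, 5, 11)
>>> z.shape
(3, 11, 11)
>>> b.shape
(5, 11, 11)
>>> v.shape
(11, 11, 3)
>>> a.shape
()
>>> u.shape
(3, 3)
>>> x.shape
(11, 5, 3)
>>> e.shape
(3, 11, 5)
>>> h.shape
(7, 11, 3)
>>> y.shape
(11,)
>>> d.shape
(3,)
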